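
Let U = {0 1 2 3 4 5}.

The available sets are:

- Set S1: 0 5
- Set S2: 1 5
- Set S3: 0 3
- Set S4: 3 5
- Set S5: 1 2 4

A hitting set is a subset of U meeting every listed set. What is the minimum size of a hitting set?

H = {0, 2, 5} meets every set (each contains at least one member of H), and |H| = 3.
No choice of 2 points meets every set, so 3 is the minimum.

3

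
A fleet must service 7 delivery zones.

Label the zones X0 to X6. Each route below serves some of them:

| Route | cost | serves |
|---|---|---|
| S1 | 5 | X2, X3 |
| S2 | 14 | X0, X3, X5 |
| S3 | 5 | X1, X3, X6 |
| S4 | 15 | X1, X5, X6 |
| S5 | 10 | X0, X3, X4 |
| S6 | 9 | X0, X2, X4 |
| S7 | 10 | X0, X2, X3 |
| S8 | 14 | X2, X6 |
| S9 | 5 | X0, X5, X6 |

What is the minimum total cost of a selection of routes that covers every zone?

S3, S6, S9 together cover every zone (S3 ∪ S6 ∪ S9 = {X0, X1, X2, X3, X4, X5, X6}); total cost 5 + 9 + 5 = 19.
No covering selection has total cost below 19.

19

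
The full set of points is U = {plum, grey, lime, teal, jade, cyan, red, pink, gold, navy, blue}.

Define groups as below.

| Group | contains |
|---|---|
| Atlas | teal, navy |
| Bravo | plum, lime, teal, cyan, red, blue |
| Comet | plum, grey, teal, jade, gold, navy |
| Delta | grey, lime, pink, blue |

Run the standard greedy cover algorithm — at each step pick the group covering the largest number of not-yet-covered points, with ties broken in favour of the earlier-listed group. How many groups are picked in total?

3

Greedy: pick Bravo (covers 6 new) → pick Comet (covers 4 new) → pick Delta (covers 1 new). Total picks: 3.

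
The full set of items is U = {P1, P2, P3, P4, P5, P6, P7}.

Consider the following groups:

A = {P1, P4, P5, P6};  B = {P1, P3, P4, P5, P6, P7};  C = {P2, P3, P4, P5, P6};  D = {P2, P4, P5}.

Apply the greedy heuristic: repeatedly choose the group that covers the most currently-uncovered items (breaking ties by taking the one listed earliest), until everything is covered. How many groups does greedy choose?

Greedy: pick B (covers 6 new) → pick C (covers 1 new). Total picks: 2.

2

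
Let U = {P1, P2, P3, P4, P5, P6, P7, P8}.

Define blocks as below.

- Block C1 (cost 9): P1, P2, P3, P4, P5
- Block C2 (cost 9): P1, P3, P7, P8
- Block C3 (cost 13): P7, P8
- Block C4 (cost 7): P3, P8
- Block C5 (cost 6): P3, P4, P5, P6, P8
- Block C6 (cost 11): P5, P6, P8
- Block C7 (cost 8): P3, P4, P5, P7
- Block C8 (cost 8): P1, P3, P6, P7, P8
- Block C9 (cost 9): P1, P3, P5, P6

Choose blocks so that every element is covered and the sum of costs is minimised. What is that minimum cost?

C1, C8 together cover every element (C1 ∪ C8 = {P1, P2, P3, P4, P5, P6, P7, P8}); total cost 9 + 8 = 17.
The greedy pick C5, C8, C1 costs 23; no covering selection beats 17.

17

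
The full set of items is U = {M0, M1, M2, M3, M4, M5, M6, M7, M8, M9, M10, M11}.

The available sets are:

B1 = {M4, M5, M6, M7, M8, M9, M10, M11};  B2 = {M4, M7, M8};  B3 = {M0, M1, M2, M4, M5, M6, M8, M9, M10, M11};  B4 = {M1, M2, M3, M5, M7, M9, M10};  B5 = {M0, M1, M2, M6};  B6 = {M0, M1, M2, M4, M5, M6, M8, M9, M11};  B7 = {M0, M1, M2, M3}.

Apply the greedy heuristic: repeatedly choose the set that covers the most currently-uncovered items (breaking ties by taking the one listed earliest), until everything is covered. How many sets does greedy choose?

2

Greedy: pick B3 (covers 10 new) → pick B4 (covers 2 new). Total picks: 2.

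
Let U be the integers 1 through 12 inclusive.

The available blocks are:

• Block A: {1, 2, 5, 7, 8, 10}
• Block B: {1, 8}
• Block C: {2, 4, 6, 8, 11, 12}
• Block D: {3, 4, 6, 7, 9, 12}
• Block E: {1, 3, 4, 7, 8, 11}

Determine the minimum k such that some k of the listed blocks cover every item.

3

A, D, and E cover everything between them: the union {1, 2, 3, 4, 5, 6, 7, 8, 9, 10, 11, 12} is all of U.
Only A contains 5, so A is forced; the remaining 6 items need at least 2 more blocks (each remaining block adds at most 5) — so at least 3 blocks are needed, and 3 is optimal.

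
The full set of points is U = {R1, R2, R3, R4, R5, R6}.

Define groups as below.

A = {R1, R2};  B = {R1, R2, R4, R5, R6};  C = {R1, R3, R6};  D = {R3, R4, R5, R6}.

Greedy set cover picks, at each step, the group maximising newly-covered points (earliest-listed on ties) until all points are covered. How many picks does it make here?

Greedy: pick B (covers 5 new) → pick C (covers 1 new). Total picks: 2.

2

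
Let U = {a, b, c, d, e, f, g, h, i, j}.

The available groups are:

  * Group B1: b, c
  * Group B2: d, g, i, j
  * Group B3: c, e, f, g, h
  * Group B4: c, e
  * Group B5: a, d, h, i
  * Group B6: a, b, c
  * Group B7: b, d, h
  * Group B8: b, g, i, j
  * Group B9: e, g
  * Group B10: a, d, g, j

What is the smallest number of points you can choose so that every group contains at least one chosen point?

Take T = {c, d, g}. Each listed group contains at least one of these, so T is a hitting set of size 3.
The groups B1, B5, B9 are pairwise disjoint, so any hitting set needs a separate point for each — at least 3. Hence 3 is optimal.

3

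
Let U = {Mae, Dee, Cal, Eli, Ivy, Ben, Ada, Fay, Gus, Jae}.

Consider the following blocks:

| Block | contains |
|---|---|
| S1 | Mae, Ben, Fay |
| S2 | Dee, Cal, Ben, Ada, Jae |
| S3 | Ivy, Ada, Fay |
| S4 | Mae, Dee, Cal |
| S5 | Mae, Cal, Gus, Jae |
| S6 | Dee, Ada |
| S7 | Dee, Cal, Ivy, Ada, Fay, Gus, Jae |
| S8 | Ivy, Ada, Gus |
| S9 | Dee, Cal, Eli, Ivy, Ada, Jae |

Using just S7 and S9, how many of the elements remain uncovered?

Union of S7, S9 = {Dee, Cal, Eli, Ivy, Ada, Fay, Gus, Jae}.
Not covered: Mae, Ben — 2 elements.

2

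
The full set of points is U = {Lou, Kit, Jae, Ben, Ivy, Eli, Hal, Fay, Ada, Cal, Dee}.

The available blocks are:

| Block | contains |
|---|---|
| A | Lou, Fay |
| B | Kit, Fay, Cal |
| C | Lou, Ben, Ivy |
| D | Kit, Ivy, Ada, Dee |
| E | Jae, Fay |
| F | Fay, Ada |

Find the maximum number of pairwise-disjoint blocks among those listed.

D, E are pairwise disjoint (D={Kit,Ivy,Ada,Dee}; E={Jae,Fay}).
Every remaining block overlaps one of these, and no 3 of the listed blocks are pairwise disjoint, so 2 is the maximum.

2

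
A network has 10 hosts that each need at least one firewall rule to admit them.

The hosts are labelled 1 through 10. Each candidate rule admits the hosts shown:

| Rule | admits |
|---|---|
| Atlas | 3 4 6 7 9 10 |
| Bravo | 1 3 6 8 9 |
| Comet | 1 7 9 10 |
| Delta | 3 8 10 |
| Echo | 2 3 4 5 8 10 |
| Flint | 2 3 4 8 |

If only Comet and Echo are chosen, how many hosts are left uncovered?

Union of Comet, Echo = {1, 2, 3, 4, 5, 7, 8, 9, 10}.
Not covered: 6 — 1 host.

1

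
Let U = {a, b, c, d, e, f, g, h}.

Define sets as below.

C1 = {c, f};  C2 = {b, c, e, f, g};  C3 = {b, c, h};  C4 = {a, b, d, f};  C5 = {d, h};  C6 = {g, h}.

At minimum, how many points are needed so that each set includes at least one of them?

2

The 2 points {f, h} hit every set.
The sets C1, C6 are pairwise disjoint, so any hitting set needs a separate point for each — at least 2. Hence 2 is optimal.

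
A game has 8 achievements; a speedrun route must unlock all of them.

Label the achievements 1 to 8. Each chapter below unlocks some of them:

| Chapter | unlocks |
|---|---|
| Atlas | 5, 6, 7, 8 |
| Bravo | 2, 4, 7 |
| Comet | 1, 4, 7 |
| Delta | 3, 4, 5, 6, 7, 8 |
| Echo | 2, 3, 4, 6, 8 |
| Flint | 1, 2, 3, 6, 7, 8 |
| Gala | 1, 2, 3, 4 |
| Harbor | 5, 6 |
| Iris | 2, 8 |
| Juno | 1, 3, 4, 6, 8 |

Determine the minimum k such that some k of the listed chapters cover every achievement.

Delta and Gala together: Delta ∪ Gala = {1, 2, 3, 4, 5, 6, 7, 8} — every achievement is covered.
No single chapter has all 8 achievements (the largest, Delta, has 6), so 2 is optimal.

2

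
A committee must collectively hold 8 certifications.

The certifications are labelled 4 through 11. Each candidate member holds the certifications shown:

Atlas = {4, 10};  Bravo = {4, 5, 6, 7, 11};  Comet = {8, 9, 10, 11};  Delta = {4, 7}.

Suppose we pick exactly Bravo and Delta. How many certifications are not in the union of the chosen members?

Union of Bravo, Delta = {4, 5, 6, 7, 11}.
Not covered: 8, 9, 10 — 3 certifications.

3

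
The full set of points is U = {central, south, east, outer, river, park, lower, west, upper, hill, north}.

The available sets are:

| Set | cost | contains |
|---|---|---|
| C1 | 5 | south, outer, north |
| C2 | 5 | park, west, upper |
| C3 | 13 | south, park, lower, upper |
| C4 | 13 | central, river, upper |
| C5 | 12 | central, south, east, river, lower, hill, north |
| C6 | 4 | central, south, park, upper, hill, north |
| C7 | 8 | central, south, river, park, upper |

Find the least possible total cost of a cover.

C1, C2, C5 together cover every point (C1 ∪ C2 ∪ C5 = {central, south, east, outer, river, park, lower, west, upper, hill, north}); total cost 5 + 5 + 12 = 22.
The greedy pick C6, C5, C1, C2 costs 26; no covering selection beats 22.

22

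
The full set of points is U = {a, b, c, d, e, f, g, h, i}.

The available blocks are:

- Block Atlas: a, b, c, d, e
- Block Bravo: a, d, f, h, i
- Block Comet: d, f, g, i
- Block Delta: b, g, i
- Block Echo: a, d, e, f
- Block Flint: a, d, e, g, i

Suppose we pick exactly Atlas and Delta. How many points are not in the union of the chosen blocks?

Union of Atlas, Delta = {a, b, c, d, e, g, i}.
Not covered: f, h — 2 points.

2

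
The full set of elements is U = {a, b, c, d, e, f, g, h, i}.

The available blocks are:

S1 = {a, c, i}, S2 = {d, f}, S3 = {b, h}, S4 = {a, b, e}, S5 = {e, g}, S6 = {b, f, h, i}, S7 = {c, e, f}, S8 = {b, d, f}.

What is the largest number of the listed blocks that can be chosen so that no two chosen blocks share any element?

4

S1, S2, S3, S5 are pairwise disjoint (S1={a,c,i}; S2={d,f}; S3={b,h}; S5={e,g}).
Every remaining block overlaps one of these, and no 5 of the listed blocks are pairwise disjoint, so 4 is the maximum.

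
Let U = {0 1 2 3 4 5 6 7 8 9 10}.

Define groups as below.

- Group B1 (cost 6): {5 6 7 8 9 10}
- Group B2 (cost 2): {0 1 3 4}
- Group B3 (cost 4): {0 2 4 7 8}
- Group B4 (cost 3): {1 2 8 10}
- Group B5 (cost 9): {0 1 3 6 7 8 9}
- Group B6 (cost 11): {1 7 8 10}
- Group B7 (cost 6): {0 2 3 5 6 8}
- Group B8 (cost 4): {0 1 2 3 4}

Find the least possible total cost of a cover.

10

B1, B8 together cover every point (B1 ∪ B8 = {0, 1, 2, 3, 4, 5, 6, 7, 8, 9, 10}); total cost 6 + 4 = 10.
The greedy pick B2, B1, B4 costs 11; no covering selection beats 10.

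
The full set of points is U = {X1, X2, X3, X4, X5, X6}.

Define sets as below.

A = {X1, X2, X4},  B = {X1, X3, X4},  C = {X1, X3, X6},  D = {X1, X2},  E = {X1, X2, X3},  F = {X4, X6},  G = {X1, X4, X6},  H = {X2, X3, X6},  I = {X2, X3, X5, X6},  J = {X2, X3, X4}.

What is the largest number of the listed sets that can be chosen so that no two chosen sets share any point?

2

E, F are pairwise disjoint (E={X1,X2,X3}; F={X4,X6}).
Every remaining set overlaps one of these, and no 3 of the listed sets are pairwise disjoint, so 2 is the maximum.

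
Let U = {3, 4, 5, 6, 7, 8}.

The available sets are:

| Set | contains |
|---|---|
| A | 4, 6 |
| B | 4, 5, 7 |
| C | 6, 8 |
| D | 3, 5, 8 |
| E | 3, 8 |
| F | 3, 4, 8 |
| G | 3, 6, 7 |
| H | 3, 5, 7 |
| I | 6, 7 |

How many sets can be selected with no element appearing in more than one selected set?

C, H are pairwise disjoint (C={6,8}; H={3,5,7}).
Every remaining set overlaps one of these, and no 3 of the listed sets are pairwise disjoint, so 2 is the maximum.

2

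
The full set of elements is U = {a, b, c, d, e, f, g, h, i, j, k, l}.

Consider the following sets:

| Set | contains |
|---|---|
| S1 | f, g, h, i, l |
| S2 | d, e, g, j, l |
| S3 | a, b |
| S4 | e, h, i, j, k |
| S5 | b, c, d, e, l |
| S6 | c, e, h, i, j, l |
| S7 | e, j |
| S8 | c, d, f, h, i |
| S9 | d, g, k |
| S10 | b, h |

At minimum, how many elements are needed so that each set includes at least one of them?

4

Take T = {b, e, h, k}. Each listed set contains at least one of these, so T is a hitting set of size 4.
No choice of 3 elements meets every set, so 4 is the minimum.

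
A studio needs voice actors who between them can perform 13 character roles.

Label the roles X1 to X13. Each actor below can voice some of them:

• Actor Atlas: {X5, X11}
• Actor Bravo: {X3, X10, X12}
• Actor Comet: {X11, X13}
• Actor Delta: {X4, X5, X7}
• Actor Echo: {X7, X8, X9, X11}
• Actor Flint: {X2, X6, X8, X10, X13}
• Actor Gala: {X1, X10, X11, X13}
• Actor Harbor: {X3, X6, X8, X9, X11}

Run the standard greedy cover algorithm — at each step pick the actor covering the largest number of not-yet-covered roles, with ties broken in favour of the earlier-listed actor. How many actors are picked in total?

Greedy: pick Flint (covers 5 new) → pick Delta (covers 3 new) → pick Harbor (covers 3 new) → pick Bravo (covers 1 new) → pick Gala (covers 1 new). Total picks: 5.

5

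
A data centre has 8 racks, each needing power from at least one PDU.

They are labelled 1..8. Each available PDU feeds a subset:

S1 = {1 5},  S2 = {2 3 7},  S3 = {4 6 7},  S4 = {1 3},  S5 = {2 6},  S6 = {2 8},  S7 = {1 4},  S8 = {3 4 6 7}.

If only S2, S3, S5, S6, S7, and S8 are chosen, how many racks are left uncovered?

1

Union of S2, S3, S5, S6, S7, S8 = {1, 2, 3, 4, 6, 7, 8}.
Not covered: 5 — 1 rack.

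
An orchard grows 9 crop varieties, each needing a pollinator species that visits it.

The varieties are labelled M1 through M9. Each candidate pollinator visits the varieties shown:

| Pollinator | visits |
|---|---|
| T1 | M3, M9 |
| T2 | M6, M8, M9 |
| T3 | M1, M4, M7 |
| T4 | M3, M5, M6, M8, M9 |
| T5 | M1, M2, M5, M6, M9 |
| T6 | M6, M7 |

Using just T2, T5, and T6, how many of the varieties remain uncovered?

2

Union of T2, T5, T6 = {M1, M2, M5, M6, M7, M8, M9}.
Not covered: M3, M4 — 2 varieties.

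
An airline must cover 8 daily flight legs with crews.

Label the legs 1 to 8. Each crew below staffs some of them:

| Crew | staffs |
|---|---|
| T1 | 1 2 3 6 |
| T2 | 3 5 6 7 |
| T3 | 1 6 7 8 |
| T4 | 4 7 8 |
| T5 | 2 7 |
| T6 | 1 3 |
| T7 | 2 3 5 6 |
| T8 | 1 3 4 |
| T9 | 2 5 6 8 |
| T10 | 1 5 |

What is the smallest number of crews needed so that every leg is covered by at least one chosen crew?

3

Take {T4, T7, T10}. Their union is {1, 2, 3, 4, 5, 6, 7, 8}, which is all 8 legs.
No 2 of the 10 crews cover everything (all 45 combinations miss at least one leg), so 3 is optimal.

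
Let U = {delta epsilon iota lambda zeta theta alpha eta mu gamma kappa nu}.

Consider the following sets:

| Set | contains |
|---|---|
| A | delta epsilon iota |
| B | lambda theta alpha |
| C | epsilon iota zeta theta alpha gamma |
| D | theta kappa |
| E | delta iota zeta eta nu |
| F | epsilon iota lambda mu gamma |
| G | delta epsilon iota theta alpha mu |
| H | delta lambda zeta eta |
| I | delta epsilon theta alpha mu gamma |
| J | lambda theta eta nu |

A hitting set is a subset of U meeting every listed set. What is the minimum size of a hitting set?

Take T = {iota, lambda, theta}. Each listed set contains at least one of these, so T is a hitting set of size 3.
No choice of 2 items meets every set, so 3 is the minimum.

3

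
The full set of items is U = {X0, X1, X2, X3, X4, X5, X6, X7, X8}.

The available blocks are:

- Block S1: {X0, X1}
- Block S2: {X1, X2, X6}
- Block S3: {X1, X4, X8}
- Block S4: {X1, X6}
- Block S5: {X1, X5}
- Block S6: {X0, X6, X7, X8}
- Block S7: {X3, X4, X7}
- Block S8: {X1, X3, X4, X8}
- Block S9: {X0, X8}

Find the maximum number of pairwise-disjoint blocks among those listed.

3

S4, S7, S9 are pairwise disjoint (S4={X1,X6}; S7={X3,X4,X7}; S9={X0,X8}).
Every remaining block overlaps one of these, and no 4 of the listed blocks are pairwise disjoint, so 3 is the maximum.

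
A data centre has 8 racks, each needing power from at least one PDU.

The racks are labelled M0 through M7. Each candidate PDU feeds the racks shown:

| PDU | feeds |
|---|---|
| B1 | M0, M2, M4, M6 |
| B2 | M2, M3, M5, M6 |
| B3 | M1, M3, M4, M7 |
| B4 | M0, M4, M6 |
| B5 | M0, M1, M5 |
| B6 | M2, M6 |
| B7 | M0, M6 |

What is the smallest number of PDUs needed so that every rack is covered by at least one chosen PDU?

B3 and B5 and B6 together: B3 ∪ B5 ∪ B6 = {M0, M1, M2, M3, M4, M5, M6, M7} — every rack is covered.
Only B3 contains M7, so B3 is forced; the remaining 4 racks need at least 2 more PDUs (each remaining PDU adds at most 3) — so at least 3 PDUs are needed, and 3 is optimal.

3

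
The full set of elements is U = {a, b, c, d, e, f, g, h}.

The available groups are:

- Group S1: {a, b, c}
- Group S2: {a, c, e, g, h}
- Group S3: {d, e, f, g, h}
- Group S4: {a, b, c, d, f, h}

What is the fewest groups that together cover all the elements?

2

S1 and S3 together: S1 ∪ S3 = {a, b, c, d, e, f, g, h} — every element is covered.
No single group has all 8 elements (the largest, S4, has 6), so 2 is optimal.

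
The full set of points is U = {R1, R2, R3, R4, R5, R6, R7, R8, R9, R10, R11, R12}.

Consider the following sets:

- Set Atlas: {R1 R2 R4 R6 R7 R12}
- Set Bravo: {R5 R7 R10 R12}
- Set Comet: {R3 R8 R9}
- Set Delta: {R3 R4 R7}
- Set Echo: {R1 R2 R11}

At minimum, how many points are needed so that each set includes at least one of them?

H = {R2, R7, R8} meets every set (each contains at least one member of H), and |H| = 3.
The sets Bravo, Comet, Echo are pairwise disjoint, so any hitting set needs a separate point for each — at least 3. Hence 3 is optimal.

3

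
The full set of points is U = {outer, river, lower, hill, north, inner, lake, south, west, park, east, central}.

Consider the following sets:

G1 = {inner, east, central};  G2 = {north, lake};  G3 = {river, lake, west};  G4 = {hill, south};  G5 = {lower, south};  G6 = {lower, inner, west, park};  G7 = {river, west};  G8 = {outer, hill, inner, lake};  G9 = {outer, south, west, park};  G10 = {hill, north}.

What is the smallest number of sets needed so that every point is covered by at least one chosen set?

G1, G3, G5, G9, and G10 cover everything between them: the union {outer, river, lower, hill, north, inner, lake, south, west, park, east, central} is all of U.
No 4 of the 10 sets cover everything (all 210 combinations miss at least one point), so 5 is optimal.

5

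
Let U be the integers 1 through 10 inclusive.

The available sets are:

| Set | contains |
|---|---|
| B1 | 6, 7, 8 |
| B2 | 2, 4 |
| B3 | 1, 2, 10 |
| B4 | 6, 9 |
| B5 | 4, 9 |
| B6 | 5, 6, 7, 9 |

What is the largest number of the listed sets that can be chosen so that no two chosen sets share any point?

B1, B3, B5 are pairwise disjoint (B1={6,7,8}; B3={1,2,10}; B5={4,9}).
Every remaining set overlaps one of these, and no 4 of the listed sets are pairwise disjoint, so 3 is the maximum.

3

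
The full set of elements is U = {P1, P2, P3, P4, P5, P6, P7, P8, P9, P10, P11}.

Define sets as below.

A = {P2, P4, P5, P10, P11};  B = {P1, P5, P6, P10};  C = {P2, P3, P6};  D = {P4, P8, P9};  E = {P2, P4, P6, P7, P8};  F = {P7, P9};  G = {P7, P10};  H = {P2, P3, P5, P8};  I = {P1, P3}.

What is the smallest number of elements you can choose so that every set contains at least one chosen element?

4

Take T = {P1, P2, P7, P9}. Each listed set contains at least one of these, so T is a hitting set of size 4.
No choice of 3 elements meets every set, so 4 is the minimum.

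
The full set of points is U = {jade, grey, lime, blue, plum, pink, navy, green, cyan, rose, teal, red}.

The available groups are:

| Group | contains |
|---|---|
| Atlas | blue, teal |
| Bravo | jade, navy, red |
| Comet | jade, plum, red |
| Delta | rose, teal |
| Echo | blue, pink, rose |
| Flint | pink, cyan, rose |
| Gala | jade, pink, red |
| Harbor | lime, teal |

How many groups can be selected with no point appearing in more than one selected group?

3

Bravo, Flint, Harbor are pairwise disjoint (Bravo={jade,navy,red}; Flint={pink,cyan,rose}; Harbor={lime,teal}).
Every remaining group overlaps one of these, and no 4 of the listed groups are pairwise disjoint, so 3 is the maximum.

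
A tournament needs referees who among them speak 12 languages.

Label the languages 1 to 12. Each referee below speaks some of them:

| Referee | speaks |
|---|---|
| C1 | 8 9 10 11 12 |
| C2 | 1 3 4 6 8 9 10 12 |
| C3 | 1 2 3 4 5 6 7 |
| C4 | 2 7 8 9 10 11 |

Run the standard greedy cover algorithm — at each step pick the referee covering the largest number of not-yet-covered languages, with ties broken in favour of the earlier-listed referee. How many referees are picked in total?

Greedy: pick C2 (covers 8 new) → pick C3 (covers 3 new) → pick C1 (covers 1 new). Total picks: 3.
(The true minimum cover uses only 2 referees, so greedy is not optimal here.)

3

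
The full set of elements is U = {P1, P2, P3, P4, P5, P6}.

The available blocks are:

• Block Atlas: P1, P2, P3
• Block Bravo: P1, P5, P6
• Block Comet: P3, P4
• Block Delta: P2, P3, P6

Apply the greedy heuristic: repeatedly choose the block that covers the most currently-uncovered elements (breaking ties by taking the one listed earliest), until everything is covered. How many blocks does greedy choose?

3

Greedy: pick Atlas (covers 3 new) → pick Bravo (covers 2 new) → pick Comet (covers 1 new). Total picks: 3.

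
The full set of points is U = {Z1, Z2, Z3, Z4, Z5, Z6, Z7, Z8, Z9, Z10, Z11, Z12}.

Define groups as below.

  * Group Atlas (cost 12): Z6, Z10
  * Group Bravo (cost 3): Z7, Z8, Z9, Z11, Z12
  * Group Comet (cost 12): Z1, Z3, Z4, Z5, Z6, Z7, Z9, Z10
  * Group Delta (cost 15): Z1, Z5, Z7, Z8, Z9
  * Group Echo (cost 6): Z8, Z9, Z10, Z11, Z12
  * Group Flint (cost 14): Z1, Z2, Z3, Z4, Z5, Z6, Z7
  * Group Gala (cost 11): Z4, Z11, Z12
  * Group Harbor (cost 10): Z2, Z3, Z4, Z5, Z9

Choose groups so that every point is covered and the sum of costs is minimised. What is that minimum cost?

Echo, Flint together cover every point (Echo ∪ Flint = {Z1, Z2, Z3, Z4, Z5, Z6, Z7, Z8, Z9, Z10, Z11, Z12}); total cost 6 + 14 = 20.
The greedy pick Bravo, Comet, Harbor costs 25; no covering selection beats 20.

20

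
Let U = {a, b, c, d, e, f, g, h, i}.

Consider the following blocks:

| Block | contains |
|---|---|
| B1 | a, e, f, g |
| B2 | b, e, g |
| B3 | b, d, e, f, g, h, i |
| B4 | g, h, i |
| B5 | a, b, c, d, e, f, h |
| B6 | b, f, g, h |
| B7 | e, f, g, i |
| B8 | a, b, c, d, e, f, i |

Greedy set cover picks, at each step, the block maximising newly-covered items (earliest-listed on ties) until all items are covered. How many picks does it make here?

Greedy: pick B3 (covers 7 new) → pick B5 (covers 2 new). Total picks: 2.

2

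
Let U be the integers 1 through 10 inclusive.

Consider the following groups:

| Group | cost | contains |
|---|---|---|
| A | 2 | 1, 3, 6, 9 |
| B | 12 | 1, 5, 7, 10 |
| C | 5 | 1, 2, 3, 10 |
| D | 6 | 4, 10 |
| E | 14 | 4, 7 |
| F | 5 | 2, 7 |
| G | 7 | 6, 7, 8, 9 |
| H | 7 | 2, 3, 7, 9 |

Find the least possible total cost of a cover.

30

B, C, D, G together cover every element (B ∪ C ∪ D ∪ G = {1, 2, 3, 4, 5, 6, 7, 8, 9, 10}); total cost 12 + 5 + 6 + 7 = 30.
The greedy pick A, C, G, D, B costs 32; no covering selection beats 30.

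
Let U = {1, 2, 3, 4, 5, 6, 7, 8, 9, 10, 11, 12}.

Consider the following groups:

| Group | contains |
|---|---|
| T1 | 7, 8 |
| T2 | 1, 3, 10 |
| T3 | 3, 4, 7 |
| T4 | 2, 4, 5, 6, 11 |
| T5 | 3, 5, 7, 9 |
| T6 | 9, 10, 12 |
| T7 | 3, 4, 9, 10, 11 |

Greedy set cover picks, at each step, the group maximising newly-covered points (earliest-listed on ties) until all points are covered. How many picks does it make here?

4

Greedy: pick T4 (covers 5 new) → pick T2 (covers 3 new) → pick T1 (covers 2 new) → pick T6 (covers 2 new). Total picks: 4.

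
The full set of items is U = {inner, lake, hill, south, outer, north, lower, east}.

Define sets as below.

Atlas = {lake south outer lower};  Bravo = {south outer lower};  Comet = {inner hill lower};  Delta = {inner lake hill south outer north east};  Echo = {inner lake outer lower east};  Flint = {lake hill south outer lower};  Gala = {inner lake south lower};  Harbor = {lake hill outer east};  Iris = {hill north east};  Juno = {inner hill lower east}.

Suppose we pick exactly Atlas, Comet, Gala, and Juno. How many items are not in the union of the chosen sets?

Union of Atlas, Comet, Gala, Juno = {inner, lake, hill, south, outer, lower, east}.
Not covered: north — 1 item.

1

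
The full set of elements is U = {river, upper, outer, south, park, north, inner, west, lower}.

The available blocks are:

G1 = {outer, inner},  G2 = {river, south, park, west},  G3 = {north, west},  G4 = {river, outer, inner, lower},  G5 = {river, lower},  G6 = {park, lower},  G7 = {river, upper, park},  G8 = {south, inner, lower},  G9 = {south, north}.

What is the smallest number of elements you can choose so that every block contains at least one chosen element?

The 4 elements {river, park, north, inner} hit every block.
No choice of 3 elements meets every block, so 4 is the minimum.

4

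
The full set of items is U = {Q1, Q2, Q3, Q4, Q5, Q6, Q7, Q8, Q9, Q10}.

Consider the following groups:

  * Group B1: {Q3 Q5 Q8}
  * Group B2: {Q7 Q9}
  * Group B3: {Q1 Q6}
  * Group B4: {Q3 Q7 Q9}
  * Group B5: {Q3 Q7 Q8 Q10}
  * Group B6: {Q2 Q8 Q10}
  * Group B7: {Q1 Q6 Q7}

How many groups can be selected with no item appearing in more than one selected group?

B1, B2, B3 are pairwise disjoint (B1={Q3,Q5,Q8}; B2={Q7,Q9}; B3={Q1,Q6}).
Every remaining group overlaps one of these, and no 4 of the listed groups are pairwise disjoint, so 3 is the maximum.

3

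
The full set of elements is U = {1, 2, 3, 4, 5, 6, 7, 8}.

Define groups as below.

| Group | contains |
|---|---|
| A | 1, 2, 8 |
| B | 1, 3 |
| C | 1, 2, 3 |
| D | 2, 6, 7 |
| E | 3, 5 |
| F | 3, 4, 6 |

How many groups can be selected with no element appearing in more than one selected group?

2

A, F are pairwise disjoint (A={1,2,8}; F={3,4,6}).
Every remaining group overlaps one of these, and no 3 of the listed groups are pairwise disjoint, so 2 is the maximum.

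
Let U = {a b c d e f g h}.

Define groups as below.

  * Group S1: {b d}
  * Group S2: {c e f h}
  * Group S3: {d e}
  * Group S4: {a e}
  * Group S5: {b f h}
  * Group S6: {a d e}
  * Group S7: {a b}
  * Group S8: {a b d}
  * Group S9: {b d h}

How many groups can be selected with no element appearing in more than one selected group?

2

S3, S7 are pairwise disjoint (S3={d,e}; S7={a,b}).
Every remaining group overlaps one of these, and no 3 of the listed groups are pairwise disjoint, so 2 is the maximum.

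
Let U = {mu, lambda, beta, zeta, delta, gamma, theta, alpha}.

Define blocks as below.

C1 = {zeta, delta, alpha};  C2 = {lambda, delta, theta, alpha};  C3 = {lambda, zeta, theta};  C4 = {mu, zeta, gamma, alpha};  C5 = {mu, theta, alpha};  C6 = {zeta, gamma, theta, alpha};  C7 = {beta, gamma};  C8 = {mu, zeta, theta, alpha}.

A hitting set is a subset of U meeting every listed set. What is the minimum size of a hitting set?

3

Take H = {beta, zeta, alpha}. Each listed block contains at least one of these, so H is a hitting set of size 3.
No choice of 2 points meets every block, so 3 is the minimum.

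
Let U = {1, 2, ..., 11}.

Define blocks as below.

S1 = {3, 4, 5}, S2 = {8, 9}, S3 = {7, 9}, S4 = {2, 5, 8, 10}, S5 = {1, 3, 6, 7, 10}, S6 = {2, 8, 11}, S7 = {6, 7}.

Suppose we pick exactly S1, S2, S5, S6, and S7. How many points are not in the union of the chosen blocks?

Union of S1, S2, S5, S6, S7 = {1, 2, 3, 4, 5, 6, 7, 8, 9, 10, 11} — that's every point, so 0 are uncovered.

0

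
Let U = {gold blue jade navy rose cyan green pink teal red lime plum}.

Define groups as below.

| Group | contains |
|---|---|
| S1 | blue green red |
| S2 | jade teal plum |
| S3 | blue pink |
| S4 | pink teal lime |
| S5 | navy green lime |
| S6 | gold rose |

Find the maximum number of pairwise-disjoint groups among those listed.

S2, S3, S5, S6 are pairwise disjoint (S2={jade,teal,plum}; S3={blue,pink}; S5={navy,green,lime}; S6={gold,rose}).
Every remaining group overlaps one of these, and no 5 of the listed groups are pairwise disjoint, so 4 is the maximum.

4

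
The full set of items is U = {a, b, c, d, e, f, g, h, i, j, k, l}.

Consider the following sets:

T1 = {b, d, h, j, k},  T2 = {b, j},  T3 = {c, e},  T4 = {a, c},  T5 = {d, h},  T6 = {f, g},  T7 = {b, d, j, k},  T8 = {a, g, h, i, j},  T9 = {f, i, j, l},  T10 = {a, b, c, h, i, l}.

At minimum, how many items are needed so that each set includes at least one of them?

4

The 4 items {c, g, h, j} hit every set.
The sets T2, T4, T5, T6 are pairwise disjoint, so any hitting set needs a separate item for each — at least 4. Hence 4 is optimal.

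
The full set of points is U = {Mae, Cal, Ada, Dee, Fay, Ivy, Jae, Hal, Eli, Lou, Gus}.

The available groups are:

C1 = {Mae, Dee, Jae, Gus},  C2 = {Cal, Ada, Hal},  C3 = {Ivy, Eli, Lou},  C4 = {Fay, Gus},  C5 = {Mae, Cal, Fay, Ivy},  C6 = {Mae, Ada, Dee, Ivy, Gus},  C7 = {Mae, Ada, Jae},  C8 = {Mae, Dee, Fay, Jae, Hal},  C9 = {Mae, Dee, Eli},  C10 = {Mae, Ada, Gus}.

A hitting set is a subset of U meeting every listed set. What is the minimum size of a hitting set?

H = {Mae, Cal, Eli, Gus} meets every group (each contains at least one member of H), and |H| = 4.
No choice of 3 points meets every group, so 4 is the minimum.

4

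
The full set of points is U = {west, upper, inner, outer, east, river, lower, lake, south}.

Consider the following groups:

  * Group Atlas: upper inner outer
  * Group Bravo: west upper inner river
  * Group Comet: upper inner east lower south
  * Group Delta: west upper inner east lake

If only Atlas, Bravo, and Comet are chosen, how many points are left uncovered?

1

Union of Atlas, Bravo, Comet = {west, upper, inner, outer, east, river, lower, south}.
Not covered: lake — 1 point.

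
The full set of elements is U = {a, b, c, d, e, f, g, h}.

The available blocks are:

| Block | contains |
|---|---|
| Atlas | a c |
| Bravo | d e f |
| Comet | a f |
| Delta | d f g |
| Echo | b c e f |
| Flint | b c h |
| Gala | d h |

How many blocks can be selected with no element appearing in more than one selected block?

2

Bravo, Flint are pairwise disjoint (Bravo={d,e,f}; Flint={b,c,h}).
Every remaining block overlaps one of these, and no 3 of the listed blocks are pairwise disjoint, so 2 is the maximum.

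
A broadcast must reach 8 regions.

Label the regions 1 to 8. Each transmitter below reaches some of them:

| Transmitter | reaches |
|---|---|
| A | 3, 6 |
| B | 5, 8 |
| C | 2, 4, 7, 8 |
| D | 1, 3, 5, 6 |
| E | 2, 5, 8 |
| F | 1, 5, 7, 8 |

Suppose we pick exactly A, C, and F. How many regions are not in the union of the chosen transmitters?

Union of A, C, F = {1, 2, 3, 4, 5, 6, 7, 8} — that's every region, so 0 are uncovered.

0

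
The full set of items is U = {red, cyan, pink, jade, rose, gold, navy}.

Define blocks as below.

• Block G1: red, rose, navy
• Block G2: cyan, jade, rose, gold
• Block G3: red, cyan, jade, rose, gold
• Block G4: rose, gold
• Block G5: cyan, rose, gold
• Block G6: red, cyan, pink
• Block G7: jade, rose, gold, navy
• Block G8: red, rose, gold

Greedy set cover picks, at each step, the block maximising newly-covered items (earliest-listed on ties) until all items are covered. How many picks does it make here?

Greedy: pick G3 (covers 5 new) → pick G1 (covers 1 new) → pick G6 (covers 1 new). Total picks: 3.
(The true minimum cover uses only 2 blocks, so greedy is not optimal here.)

3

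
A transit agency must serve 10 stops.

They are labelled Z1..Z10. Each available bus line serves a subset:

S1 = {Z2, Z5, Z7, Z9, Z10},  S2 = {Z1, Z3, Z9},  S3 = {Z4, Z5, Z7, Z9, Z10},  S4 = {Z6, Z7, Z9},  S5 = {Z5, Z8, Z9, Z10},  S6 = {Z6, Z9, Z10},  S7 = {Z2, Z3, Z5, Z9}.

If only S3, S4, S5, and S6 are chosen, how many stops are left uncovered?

Union of S3, S4, S5, S6 = {Z4, Z5, Z6, Z7, Z8, Z9, Z10}.
Not covered: Z1, Z2, Z3 — 3 stops.

3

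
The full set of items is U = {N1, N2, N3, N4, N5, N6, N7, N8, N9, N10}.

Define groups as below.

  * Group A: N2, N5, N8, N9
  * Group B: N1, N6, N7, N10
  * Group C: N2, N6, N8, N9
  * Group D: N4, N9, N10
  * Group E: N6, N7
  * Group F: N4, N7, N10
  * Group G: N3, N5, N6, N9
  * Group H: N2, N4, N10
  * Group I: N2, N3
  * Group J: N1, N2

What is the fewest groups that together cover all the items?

A, B, F, and I cover everything between them: the union {N1, N2, N3, N4, N5, N6, N7, N8, N9, N10} is all of U.
No 3 of the 10 groups cover everything (all 120 combinations miss at least one item), so 4 is optimal.

4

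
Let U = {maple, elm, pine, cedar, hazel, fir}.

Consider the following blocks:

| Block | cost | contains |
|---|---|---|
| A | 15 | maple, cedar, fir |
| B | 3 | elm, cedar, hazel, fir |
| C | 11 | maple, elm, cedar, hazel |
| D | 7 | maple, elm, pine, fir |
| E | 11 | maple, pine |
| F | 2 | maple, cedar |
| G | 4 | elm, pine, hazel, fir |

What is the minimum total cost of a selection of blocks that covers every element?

6

F, G together cover every element (F ∪ G = {maple, elm, pine, cedar, hazel, fir}); total cost 2 + 4 = 6.
The greedy pick B, F, G costs 9; no covering selection beats 6.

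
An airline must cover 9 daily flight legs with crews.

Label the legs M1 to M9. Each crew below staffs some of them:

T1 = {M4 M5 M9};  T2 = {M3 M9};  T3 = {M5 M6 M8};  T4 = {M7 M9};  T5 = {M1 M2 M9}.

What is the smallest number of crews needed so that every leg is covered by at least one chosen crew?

5

T1 and T2 and T3 and T4 and T5 together: T1 ∪ T2 ∪ T3 ∪ T4 ∪ T5 = {M1, M2, M3, M4, M5, M6, M7, M8, M9} — every leg is covered.
No 4 of the 5 crews cover everything (all 5 combinations miss at least one leg), so 5 is optimal.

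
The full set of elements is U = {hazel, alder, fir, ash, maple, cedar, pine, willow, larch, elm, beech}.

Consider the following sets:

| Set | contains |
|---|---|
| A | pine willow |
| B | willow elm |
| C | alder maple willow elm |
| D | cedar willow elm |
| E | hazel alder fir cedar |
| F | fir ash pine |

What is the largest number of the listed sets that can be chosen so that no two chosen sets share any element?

2

B, E are pairwise disjoint (B={willow,elm}; E={hazel,alder,fir,cedar}).
Every remaining set overlaps one of these, and no 3 of the listed sets are pairwise disjoint, so 2 is the maximum.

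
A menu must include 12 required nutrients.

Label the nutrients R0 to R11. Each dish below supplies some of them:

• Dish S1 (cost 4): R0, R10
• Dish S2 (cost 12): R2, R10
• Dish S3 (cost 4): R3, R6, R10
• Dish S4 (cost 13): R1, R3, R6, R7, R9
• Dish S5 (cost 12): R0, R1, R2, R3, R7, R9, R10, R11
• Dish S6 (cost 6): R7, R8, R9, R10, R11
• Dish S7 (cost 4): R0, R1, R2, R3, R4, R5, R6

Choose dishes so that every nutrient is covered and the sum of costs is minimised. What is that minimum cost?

S6, S7 together cover every nutrient (S6 ∪ S7 = {R0, R1, R2, R3, R4, R5, R6, R7, R8, R9, R10, R11}); total cost 6 + 4 = 10.
No covering selection has total cost below 10.

10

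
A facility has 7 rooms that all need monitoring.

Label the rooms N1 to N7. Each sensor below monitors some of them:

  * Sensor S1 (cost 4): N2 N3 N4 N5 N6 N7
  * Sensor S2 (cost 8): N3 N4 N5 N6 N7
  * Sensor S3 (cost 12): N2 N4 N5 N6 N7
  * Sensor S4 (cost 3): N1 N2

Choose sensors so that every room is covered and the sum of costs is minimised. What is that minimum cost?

S1, S4 together cover every room (S1 ∪ S4 = {N1, N2, N3, N4, N5, N6, N7}); total cost 4 + 3 = 7.
No covering selection has total cost below 7.

7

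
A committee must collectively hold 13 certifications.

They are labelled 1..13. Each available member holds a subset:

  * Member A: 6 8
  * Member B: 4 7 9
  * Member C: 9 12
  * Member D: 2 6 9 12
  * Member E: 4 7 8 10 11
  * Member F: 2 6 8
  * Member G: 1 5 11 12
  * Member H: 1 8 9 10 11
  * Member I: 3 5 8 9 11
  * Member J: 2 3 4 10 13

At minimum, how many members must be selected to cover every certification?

Take {B, F, G, J}. Their union is {1, 2, 3, 4, 5, 6, 7, 8, 9, 10, 11, 12, 13}, which is all 13 certifications.
No 3 of the 10 members cover everything (all 120 combinations miss at least one certification), so 4 is optimal.

4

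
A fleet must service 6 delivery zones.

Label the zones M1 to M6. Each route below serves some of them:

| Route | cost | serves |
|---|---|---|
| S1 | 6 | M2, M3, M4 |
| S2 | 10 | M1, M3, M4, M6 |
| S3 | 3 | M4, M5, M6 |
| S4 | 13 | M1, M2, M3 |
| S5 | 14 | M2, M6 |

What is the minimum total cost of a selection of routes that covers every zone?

16

S3, S4 together cover every zone (S3 ∪ S4 = {M1, M2, M3, M4, M5, M6}); total cost 3 + 13 = 16.
The greedy pick S3, S1, S2 costs 19; no covering selection beats 16.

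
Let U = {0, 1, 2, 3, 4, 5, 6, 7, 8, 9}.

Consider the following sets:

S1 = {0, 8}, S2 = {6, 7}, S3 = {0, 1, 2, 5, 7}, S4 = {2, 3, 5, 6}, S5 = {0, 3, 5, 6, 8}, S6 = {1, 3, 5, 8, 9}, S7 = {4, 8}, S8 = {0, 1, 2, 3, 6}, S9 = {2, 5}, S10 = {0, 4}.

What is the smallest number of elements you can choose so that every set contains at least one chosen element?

Take H = {0, 5, 6, 8}. Each listed set contains at least one of these, so H is a hitting set of size 4.
No choice of 3 elements meets every set, so 4 is the minimum.

4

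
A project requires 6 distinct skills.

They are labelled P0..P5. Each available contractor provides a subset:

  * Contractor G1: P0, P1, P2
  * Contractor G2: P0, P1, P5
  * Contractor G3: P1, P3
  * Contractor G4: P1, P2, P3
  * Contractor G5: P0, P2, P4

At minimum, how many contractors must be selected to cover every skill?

G2 and G3 and G5 together: G2 ∪ G3 ∪ G5 = {P0, P1, P2, P3, P4, P5} — every skill is covered.
Only G5 contains P4, so G5 is forced; the remaining 3 skills need at least 2 more contractors (each remaining contractor adds at most 2) — so at least 3 contractors are needed, and 3 is optimal.

3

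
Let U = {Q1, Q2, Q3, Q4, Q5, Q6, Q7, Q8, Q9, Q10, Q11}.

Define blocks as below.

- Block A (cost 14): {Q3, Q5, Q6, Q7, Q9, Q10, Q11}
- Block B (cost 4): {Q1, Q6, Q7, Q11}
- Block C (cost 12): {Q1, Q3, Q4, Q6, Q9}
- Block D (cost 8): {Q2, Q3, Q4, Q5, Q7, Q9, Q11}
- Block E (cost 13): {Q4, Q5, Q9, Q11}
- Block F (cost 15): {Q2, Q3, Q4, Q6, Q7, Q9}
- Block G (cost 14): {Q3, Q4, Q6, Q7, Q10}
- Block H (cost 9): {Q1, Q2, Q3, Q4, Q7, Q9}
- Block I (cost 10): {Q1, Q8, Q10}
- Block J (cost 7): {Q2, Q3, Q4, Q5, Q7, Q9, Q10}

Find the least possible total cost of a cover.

B, I, J together cover every item (B ∪ I ∪ J = {Q1, Q2, Q3, Q4, Q5, Q6, Q7, Q8, Q9, Q10, Q11}); total cost 4 + 10 + 7 = 21.
No covering selection has total cost below 21.

21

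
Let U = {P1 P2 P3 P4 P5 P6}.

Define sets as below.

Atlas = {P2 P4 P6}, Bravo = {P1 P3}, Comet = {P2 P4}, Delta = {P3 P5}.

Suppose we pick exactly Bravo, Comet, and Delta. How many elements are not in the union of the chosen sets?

1

Union of Bravo, Comet, Delta = {P1, P2, P3, P4, P5}.
Not covered: P6 — 1 element.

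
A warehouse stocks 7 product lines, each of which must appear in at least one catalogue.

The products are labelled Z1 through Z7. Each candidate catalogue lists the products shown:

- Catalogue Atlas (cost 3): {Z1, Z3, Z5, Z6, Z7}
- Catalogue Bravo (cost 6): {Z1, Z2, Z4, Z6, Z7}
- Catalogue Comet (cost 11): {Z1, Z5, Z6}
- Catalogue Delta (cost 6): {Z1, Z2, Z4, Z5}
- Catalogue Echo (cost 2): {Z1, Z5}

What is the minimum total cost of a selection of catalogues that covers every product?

9

Atlas, Bravo together cover every product (Atlas ∪ Bravo = {Z1, Z2, Z3, Z4, Z5, Z6, Z7}); total cost 3 + 6 = 9.
No covering selection has total cost below 9.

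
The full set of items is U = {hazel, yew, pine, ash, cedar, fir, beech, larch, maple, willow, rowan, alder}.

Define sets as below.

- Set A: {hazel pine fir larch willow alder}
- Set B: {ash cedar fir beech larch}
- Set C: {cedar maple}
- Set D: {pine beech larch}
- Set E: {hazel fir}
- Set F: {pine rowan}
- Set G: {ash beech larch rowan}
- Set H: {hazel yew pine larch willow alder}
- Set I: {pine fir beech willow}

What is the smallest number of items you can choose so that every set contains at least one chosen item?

4

Take T = {pine, ash, fir, maple}. Each listed set contains at least one of these, so T is a hitting set of size 4.
No choice of 3 items meets every set, so 4 is the minimum.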